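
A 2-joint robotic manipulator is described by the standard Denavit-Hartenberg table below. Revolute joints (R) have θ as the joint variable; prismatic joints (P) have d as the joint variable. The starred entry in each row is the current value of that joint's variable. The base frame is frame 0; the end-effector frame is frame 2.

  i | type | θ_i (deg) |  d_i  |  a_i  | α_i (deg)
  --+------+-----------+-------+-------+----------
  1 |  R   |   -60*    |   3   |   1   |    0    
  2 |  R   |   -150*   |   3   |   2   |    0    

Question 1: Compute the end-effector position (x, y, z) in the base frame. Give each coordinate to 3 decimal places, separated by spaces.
-1.232 0.134 6.000

after link 1: o_1 = (0.5000, -0.8660, 3.0000)
after link 2: o_2 = (-1.2321, 0.1340, 6.0000)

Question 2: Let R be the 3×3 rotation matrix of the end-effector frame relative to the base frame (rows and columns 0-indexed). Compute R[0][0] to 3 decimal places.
-0.866

End-effector x-axis (col 0 of R) = (-0.8660,0.5000,0.0000)
R[0][0] = -0.8660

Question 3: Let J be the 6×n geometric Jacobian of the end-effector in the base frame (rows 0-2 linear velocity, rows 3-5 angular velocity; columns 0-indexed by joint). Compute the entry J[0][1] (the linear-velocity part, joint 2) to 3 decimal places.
-1.000

axis z_1 = (0.0000,0.0000,1.0000); lever o_n−o_1 = (-1.7321,1.0000,3.0000)
cross product → J_v[:, 1] = (-1.0000,-1.7321,0.0000)
J_ω[:, 1] = z_1
entry J[0][1] = -1.0000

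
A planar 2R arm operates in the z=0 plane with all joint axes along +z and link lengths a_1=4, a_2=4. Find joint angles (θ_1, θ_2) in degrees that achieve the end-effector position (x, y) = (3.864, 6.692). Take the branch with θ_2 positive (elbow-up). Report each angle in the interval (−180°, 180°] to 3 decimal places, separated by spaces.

cos θ_2 = (59.7134−4²−4²)/(2·4·4) = 0.8660; θ_2 = 29.9980° (elbow-up)
β = atan2(6.6920,3.8640) = 59.9976°; ψ = atan2(1.9999,7.4642) = 14.9990°
θ_1 = β − ψ = 44.9986°

44.999 29.998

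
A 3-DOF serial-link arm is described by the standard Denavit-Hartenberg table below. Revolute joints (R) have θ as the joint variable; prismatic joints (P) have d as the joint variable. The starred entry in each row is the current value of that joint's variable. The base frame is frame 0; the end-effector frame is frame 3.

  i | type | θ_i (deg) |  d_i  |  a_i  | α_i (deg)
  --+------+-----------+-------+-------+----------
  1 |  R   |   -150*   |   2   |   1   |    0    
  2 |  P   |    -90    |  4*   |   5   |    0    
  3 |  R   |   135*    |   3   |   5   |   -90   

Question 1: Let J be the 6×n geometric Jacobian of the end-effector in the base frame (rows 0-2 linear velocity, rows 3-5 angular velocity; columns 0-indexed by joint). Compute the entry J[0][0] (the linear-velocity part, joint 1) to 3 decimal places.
axis z_0 = ẑ; lever o_n−o_0 = (-4.6601,-0.9995,9.0000)
cross product → J_v[:, 0] = (0.9995,-4.6601,0.0000)
J_ω[:, 0] = z_0
entry J[0][0] = 0.9995

1.000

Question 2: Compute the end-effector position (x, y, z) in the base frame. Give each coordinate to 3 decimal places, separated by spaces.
after link 1: o_1 = (-0.8660, -0.5000, 2.0000)
after link 2: o_2 = (-3.3660, 3.8301, 6.0000)
after link 3: o_3 = (-4.6601, -0.9995, 9.0000)

-4.660 -1.000 9.000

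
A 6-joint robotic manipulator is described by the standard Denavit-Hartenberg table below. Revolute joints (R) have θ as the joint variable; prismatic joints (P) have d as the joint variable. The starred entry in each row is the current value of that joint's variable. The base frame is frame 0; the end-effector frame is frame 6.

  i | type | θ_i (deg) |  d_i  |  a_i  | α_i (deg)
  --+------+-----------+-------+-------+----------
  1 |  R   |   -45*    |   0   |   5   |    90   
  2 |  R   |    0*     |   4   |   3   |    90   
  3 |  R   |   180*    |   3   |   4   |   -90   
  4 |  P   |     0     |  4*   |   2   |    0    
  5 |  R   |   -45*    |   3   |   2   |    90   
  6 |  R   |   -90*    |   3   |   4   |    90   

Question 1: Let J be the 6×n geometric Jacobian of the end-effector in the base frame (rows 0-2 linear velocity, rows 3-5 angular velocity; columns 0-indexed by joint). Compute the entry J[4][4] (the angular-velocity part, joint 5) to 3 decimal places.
0.707

axis z_4 = (0.7071,0.7071,-0.0000); lever o_n−o_4 = (-0.2071,-1.2071,-3.5355)
cross product → J_v[:, 4] = (-2.5000,2.5000,-0.7071)
J_ω[:, 4] = z_4
entry J[4][4] = 0.7071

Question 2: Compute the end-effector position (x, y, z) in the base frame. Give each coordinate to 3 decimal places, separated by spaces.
1.207 -2.621 -6.536

after link 1: o_1 = (3.5355, -3.5355, 0.0000)
after link 2: o_2 = (2.8284, -8.4853, 0.0000)
after link 3: o_3 = (-0.0000, -5.6569, -3.0000)
after link 4: o_4 = (1.4142, -1.4142, -3.0000)
after link 5: o_5 = (2.5355, 1.7071, -4.4142)
after link 6: o_6 = (1.2071, -2.6213, -6.5355)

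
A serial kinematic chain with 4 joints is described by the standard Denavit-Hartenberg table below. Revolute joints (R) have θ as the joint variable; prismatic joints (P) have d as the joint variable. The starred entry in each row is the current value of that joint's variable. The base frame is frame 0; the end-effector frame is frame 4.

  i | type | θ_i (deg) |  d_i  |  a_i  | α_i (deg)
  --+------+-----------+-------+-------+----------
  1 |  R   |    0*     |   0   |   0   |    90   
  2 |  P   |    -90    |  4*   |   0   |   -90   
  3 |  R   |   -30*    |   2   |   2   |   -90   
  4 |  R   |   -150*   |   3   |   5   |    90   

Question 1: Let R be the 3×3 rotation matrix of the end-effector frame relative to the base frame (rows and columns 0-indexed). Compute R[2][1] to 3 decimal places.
End-effector y-axis (col 1 of R) = (0.0000,0.8660,-0.5000)
R[2][1] = -0.5000

-0.500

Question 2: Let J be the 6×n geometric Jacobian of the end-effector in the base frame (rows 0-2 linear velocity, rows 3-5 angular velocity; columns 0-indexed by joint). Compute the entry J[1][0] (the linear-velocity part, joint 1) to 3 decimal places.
axis z_0 = ẑ; lever o_n−o_0 = (4.5000,-0.2369,0.5179)
cross product → J_v[:, 0] = (0.2369,4.5000,-0.0000)
J_ω[:, 0] = z_0
entry J[1][0] = 4.5000

4.500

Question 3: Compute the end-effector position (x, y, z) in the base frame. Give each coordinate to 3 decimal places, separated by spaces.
after link 1: o_1 = (0.0000, 0.0000, 0.0000)
after link 2: o_2 = (0.0000, -4.0000, 0.0000)
after link 3: o_3 = (2.0000, -5.0000, -1.7321)
after link 4: o_4 = (4.5000, -0.2369, 0.5179)

4.500 -0.237 0.518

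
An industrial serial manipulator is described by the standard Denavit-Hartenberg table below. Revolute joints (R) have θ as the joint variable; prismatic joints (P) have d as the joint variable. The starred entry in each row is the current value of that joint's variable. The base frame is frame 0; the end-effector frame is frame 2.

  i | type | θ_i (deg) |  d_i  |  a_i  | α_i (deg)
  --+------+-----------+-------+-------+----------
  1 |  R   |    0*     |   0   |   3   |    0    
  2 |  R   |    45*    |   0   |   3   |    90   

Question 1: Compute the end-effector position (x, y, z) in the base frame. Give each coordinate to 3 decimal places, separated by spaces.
after link 1: o_1 = (3.0000, 0.0000, 0.0000)
after link 2: o_2 = (5.1213, 2.1213, 0.0000)

5.121 2.121 0.000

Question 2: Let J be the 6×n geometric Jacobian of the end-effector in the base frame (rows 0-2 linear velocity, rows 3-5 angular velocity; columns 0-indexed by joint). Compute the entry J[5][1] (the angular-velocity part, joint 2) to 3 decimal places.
1.000

axis z_1 = (0.0000,0.0000,1.0000); lever o_n−o_1 = (2.1213,2.1213,0.0000)
cross product → J_v[:, 1] = (-2.1213,2.1213,0.0000)
J_ω[:, 1] = z_1
entry J[5][1] = 1.0000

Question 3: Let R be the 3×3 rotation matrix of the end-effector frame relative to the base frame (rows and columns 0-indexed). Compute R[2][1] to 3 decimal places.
End-effector y-axis (col 1 of R) = (-0.0000,0.0000,1.0000)
R[2][1] = 1.0000

1.000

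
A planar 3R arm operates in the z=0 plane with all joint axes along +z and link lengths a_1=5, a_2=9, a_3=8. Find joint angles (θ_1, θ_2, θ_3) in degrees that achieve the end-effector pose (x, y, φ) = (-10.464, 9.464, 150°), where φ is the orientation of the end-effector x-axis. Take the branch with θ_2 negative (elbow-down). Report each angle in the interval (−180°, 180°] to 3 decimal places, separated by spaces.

wrist centre = target − a_3·(cos φ, sin φ) = (-3.5358, 5.4640)
cos θ_2 = (42.3572−5²−9²)/(2·5·9) = -0.7071; θ_2 = -135.0029° (elbow-down)
β = atan2(5.4640,-3.5358) = 122.9072°; ψ = atan2(-6.3636,-1.3643) = -102.1003°
θ_1 = β − ψ = 225.0076°
θ_3 = φ − θ_1 − θ_2 = 59.9954° (wrapped to (-180°,180°])

-134.992 -135.003 59.995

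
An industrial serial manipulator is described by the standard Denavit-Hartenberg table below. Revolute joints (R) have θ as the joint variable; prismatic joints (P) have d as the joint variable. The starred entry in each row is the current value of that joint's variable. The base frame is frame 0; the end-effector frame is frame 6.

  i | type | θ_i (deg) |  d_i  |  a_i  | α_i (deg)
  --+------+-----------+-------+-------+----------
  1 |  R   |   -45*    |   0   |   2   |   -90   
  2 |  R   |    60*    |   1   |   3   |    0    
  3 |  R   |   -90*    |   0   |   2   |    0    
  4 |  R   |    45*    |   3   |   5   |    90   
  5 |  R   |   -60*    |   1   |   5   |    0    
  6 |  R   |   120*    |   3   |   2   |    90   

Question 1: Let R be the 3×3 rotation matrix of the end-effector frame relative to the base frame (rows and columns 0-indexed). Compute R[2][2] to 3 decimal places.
End-effector z-axis (col 2 of R) = (0.2380,-0.9451,-0.2241)
R[2][2] = -0.2241

-0.224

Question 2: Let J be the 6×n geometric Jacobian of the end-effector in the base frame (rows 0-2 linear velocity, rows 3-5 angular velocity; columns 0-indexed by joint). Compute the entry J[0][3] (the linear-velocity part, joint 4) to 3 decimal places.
axis z_3 = (0.7071,0.7071,0.0000); lever o_n−o_3 = (6.8219,-6.2535,1.6637)
cross product → J_v[:, 3] = (1.1764,-1.1764,-9.2456)
J_ω[:, 3] = z_3
entry J[0][3] = 1.1764

1.176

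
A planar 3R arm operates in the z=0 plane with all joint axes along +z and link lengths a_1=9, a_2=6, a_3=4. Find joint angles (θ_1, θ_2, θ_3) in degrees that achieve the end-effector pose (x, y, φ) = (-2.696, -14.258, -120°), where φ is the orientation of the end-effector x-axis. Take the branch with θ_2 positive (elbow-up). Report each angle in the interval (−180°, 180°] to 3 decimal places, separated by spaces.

-127.381 90.004 -82.623

wrist centre = target − a_3·(cos φ, sin φ) = (-0.6960, -10.7939)
cos θ_2 = (116.9927−9²−6²)/(2·9·6) = -0.0001; θ_2 = 90.0039° (elbow-up)
β = atan2(-10.7939,-0.6960) = -93.6894°; ψ = atan2(6.0000,8.9996) = 33.6913°
θ_1 = β − ψ = -127.3806°
θ_3 = φ − θ_1 − θ_2 = -82.6233° (wrapped to (-180°,180°])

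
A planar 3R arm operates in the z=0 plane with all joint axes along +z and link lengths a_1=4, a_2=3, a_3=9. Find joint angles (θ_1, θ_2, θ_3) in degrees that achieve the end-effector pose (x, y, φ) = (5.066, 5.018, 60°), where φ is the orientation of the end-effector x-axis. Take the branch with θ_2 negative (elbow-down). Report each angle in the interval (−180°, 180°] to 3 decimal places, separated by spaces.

-30.005 -135.006 -134.989

wrist centre = target − a_3·(cos φ, sin φ) = (0.5660, -2.7762)
cos θ_2 = (8.0278−4²−3²)/(2·4·3) = -0.7072; θ_2 = -135.0055° (elbow-down)
β = atan2(-2.7762,0.5660) = -78.4768°; ψ = atan2(-2.1211,1.8785) = -48.4717°
θ_1 = β − ψ = -30.0051°
θ_3 = φ − θ_1 − θ_2 = -134.9893° (wrapped to (-180°,180°])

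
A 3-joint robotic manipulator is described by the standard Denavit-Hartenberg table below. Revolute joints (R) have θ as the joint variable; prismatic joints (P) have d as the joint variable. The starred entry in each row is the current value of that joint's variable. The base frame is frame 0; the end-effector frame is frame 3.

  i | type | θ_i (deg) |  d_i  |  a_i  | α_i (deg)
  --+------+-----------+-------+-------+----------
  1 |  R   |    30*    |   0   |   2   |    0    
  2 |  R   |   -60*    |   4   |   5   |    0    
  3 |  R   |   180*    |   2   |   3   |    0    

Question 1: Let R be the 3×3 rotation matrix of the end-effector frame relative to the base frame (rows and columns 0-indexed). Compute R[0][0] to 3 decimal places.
-0.866

End-effector x-axis (col 0 of R) = (-0.8660,0.5000,0.0000)
R[0][0] = -0.8660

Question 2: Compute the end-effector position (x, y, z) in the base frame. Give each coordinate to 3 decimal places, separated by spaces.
after link 1: o_1 = (1.7321, 1.0000, 0.0000)
after link 2: o_2 = (6.0622, -1.5000, 4.0000)
after link 3: o_3 = (3.4641, 0.0000, 6.0000)

3.464 0.000 6.000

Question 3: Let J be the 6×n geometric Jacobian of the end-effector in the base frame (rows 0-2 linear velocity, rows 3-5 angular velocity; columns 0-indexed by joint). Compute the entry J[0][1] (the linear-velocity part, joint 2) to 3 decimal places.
axis z_1 = (0.0000,0.0000,1.0000); lever o_n−o_1 = (1.7321,-1.0000,6.0000)
cross product → J_v[:, 1] = (1.0000,1.7321,-0.0000)
J_ω[:, 1] = z_1
entry J[0][1] = 1.0000

1.000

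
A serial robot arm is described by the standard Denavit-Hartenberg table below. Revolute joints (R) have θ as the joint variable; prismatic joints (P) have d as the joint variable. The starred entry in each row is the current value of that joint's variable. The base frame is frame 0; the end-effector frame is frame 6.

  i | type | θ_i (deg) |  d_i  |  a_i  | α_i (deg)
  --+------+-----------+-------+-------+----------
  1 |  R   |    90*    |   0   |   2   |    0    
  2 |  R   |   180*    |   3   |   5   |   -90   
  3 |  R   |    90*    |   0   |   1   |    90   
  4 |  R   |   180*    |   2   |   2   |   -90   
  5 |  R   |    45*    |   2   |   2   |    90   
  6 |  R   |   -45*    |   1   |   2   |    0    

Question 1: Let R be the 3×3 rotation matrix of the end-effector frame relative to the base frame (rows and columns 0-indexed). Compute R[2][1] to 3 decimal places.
End-effector y-axis (col 1 of R) = (-0.7071,0.5000,0.5000)
R[2][1] = 0.5000

0.500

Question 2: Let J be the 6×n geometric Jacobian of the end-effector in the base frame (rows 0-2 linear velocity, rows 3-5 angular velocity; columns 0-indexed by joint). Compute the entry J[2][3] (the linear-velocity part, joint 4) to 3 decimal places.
axis z_3 = (-0.0000,-1.0000,0.0000); lever o_n−o_3 = (-0.5858,-0.2929,5.1213)
cross product → J_v[:, 3] = (-5.1213,0.0000,-0.5858)
J_ω[:, 3] = z_3
entry J[2][3] = -0.5858

-0.586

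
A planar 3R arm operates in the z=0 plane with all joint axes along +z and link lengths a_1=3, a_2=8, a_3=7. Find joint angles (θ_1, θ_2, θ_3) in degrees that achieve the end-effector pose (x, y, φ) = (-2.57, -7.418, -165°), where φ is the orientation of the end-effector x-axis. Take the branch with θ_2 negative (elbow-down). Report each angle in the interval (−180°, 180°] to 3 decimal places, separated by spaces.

44.998 -120.002 -89.997

wrist centre = target − a_3·(cos φ, sin φ) = (4.1915, -5.6063)
cos θ_2 = (48.9987−3²−8²)/(2·3·8) = -0.5000; θ_2 = -120.0017° (elbow-down)
β = atan2(-5.6063,4.1915) = -53.2167°; ψ = atan2(-6.9281,-1.0002) = -98.2151°
θ_1 = β − ψ = 44.9984°
θ_3 = φ − θ_1 − θ_2 = -89.9967° (wrapped to (-180°,180°])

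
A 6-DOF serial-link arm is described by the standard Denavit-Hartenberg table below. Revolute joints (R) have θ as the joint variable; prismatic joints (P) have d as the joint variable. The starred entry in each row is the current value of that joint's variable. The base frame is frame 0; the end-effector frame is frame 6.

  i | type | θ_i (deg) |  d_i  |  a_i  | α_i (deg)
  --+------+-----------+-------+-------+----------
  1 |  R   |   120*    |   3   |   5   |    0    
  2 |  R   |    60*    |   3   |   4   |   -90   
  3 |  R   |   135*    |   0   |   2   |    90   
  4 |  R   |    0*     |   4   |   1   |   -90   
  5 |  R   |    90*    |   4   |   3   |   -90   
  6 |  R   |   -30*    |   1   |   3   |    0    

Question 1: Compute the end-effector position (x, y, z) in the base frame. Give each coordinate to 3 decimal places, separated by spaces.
-3.956 -1.170 5.716

after link 1: o_1 = (-2.5000, 4.3301, 3.0000)
after link 2: o_2 = (-6.5000, 4.3301, 6.0000)
after link 3: o_3 = (-5.0858, 4.3301, 4.5858)
after link 4: o_4 = (-7.2071, 4.3301, 1.0503)
after link 5: o_5 = (-5.0858, 0.3301, 3.1716)
after link 6: o_6 = (-3.9558, -1.1699, 5.7158)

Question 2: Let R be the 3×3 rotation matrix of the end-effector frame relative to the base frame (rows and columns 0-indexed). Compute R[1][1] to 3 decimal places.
0.866

End-effector y-axis (col 1 of R) = (0.3536,0.8660,0.3536)
R[1][1] = 0.8660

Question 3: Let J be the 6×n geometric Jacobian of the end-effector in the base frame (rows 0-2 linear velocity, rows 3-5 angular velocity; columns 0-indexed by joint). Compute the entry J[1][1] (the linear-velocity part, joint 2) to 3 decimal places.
-1.456

axis z_1 = (0.0000,0.0000,1.0000); lever o_n−o_1 = (-1.4558,-5.5000,2.7158)
cross product → J_v[:, 1] = (5.5000,-1.4558,0.0000)
J_ω[:, 1] = z_1
entry J[1][1] = -1.4558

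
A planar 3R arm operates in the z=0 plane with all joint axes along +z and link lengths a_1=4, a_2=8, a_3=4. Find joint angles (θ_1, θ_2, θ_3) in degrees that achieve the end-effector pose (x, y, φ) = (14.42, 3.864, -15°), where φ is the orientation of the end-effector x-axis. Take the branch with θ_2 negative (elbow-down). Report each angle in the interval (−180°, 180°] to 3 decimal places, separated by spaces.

wrist centre = target − a_3·(cos φ, sin φ) = (10.5563, 4.8993)
cos θ_2 = (135.4383−4²−8²)/(2·4·8) = 0.8662; θ_2 = -29.9773° (elbow-down)
β = atan2(4.8993,10.5563) = 24.8965°; ψ = atan2(-3.9973,10.9298) = -20.0885°
θ_1 = β − ψ = 44.9850°
θ_3 = φ − θ_1 − θ_2 = -30.0077° (wrapped to (-180°,180°])

44.985 -29.977 -30.008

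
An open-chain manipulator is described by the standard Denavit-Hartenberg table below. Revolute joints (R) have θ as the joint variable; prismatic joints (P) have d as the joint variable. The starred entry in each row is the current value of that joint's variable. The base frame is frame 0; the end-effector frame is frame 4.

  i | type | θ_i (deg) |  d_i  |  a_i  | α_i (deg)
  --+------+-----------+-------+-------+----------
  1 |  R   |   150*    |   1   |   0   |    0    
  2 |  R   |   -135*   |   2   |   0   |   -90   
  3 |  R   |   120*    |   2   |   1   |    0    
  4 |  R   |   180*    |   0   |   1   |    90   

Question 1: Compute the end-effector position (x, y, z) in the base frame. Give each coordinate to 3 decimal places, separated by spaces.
-0.518 1.932 3.000

after link 1: o_1 = (0.0000, 0.0000, 1.0000)
after link 2: o_2 = (0.0000, 0.0000, 3.0000)
after link 3: o_3 = (-1.0006, 1.8024, 2.1340)
after link 4: o_4 = (-0.5176, 1.9319, 3.0000)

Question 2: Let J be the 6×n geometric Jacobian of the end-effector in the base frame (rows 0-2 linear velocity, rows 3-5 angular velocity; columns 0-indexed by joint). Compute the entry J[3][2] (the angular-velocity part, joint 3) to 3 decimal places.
-0.259

axis z_2 = (-0.2588,0.9659,0.0000); lever o_n−o_2 = (-0.5176,1.9319,0.0000)
cross product → J_v[:, 2] = (0.0000,0.0000,0.0000)
J_ω[:, 2] = z_2
entry J[3][2] = -0.2588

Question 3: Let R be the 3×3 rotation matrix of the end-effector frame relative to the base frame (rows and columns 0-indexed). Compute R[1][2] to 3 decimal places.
End-effector z-axis (col 2 of R) = (-0.8365,-0.2241,0.5000)
R[1][2] = -0.2241

-0.224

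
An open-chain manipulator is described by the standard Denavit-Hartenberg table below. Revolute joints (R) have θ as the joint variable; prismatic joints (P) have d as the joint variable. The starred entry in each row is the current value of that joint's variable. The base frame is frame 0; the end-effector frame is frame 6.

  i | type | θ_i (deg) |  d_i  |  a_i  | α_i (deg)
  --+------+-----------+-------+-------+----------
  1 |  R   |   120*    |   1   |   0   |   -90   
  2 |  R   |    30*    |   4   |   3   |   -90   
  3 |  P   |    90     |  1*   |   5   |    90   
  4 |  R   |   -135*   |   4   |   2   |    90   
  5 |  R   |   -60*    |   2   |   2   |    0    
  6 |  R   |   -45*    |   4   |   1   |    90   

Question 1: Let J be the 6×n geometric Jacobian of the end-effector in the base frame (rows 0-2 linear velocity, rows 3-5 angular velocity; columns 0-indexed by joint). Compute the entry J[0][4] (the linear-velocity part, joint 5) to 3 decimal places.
axis z_4 = (-0.4356,-0.6597,-0.6124); lever o_n−o_4 = (-2.0302,-6.0170,-1.8714)
cross product → J_v[:, 4] = (-2.4500,0.4281,1.2816)
J_ω[:, 4] = z_4
entry J[0][4] = -2.4500

-2.450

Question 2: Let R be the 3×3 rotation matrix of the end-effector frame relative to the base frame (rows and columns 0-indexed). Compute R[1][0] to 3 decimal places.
-0.712

End-effector x-axis (col 0 of R) = (0.6225,-0.7122,0.3245)
R[1][0] = -0.7122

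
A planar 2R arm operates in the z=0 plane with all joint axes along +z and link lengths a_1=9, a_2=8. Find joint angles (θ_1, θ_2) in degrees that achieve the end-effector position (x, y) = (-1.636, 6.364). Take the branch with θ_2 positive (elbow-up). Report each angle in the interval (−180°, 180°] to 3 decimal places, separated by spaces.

cos θ_2 = (43.1770−9²−8²)/(2·9·8) = -0.7071; θ_2 = 134.9998° (elbow-up)
β = atan2(6.3640,-1.6360) = 104.4169°; ψ = atan2(5.6569,3.3432) = 59.4173°
θ_1 = β − ψ = 44.9996°

45.000 135.000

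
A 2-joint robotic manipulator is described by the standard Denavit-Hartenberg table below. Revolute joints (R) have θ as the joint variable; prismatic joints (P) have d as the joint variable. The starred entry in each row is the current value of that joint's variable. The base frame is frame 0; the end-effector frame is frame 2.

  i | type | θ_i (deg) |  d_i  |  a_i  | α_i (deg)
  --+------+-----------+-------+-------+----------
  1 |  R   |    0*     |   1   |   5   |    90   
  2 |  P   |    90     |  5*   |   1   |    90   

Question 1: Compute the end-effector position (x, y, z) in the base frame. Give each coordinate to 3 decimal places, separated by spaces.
5.000 -5.000 2.000

after link 1: o_1 = (5.0000, 0.0000, 1.0000)
after link 2: o_2 = (5.0000, -5.0000, 2.0000)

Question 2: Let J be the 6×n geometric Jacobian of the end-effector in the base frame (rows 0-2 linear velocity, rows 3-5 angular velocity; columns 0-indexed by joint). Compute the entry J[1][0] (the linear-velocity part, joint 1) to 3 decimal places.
axis z_0 = ẑ; lever o_n−o_0 = (5.0000,-5.0000,2.0000)
cross product → J_v[:, 0] = (5.0000,5.0000,-0.0000)
J_ω[:, 0] = z_0
entry J[1][0] = 5.0000

5.000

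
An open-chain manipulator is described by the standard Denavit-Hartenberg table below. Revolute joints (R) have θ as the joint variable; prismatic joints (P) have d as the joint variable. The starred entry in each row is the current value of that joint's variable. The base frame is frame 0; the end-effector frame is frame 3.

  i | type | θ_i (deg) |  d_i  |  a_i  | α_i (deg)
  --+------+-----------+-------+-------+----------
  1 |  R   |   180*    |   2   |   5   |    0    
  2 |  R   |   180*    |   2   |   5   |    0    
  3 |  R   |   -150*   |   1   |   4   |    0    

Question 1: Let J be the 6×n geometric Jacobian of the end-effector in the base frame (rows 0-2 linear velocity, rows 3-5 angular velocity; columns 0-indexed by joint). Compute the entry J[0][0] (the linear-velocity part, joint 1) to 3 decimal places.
2.000

axis z_0 = ẑ; lever o_n−o_0 = (-3.4641,-2.0000,5.0000)
cross product → J_v[:, 0] = (2.0000,-3.4641,0.0000)
J_ω[:, 0] = z_0
entry J[0][0] = 2.0000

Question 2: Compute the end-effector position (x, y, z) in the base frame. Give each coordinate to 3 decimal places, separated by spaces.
after link 1: o_1 = (-5.0000, 0.0000, 2.0000)
after link 2: o_2 = (-0.0000, -0.0000, 4.0000)
after link 3: o_3 = (-3.4641, -2.0000, 5.0000)

-3.464 -2.000 5.000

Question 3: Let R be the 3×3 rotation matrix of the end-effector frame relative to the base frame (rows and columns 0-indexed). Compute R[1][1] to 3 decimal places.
End-effector y-axis (col 1 of R) = (0.5000,-0.8660,0.0000)
R[1][1] = -0.8660

-0.866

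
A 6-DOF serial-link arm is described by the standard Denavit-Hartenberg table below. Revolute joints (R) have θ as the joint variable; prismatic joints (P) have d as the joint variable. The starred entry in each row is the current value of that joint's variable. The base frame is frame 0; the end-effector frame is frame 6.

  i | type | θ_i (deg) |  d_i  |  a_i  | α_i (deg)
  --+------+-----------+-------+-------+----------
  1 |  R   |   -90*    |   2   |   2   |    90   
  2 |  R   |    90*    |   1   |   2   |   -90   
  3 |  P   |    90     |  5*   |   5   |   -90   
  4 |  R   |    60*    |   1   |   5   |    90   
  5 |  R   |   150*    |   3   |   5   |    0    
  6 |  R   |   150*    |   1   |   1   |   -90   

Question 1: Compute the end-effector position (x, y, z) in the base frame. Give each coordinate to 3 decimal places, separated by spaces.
after link 1: o_1 = (0.0000, -2.0000, 2.0000)
after link 2: o_2 = (-1.0000, -2.0000, 4.0000)
after link 3: o_3 = (4.0000, 3.0000, 4.0000)
after link 4: o_4 = (6.5000, -1.3301, 3.0000)
after link 5: o_5 = (6.9330, 3.9199, 0.5000)
after link 6: o_6 = (8.0490, 3.9869, 1.3660)

8.049 3.987 1.366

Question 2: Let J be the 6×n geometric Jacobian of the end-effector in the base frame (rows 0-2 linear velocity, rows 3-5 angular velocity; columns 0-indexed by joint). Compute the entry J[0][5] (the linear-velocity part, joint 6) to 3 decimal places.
0.433

axis z_5 = (0.8660,0.5000,0.0000); lever o_n−o_5 = (1.1160,0.0670,0.8660)
cross product → J_v[:, 5] = (0.4330,-0.7500,-0.5000)
J_ω[:, 5] = z_5
entry J[0][5] = 0.4330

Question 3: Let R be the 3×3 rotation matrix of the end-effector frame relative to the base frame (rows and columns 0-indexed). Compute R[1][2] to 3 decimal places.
End-effector z-axis (col 2 of R) = (0.4330,-0.7500,-0.5000)
R[1][2] = -0.7500

-0.750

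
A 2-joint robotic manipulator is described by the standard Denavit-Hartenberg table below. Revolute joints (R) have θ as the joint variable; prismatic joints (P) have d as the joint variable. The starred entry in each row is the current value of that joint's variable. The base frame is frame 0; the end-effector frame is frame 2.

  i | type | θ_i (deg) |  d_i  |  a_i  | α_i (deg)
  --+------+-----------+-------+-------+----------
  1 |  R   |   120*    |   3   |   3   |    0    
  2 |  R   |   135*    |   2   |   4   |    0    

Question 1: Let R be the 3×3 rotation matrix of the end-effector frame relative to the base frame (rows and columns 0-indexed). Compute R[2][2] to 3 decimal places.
End-effector z-axis (col 2 of R) = (0.0000,0.0000,1.0000)
R[2][2] = 1.0000

1.000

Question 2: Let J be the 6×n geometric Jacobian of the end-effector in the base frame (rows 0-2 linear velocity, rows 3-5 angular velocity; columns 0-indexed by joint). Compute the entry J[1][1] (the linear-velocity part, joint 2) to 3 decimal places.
axis z_1 = (0.0000,0.0000,1.0000); lever o_n−o_1 = (-1.0353,-3.8637,2.0000)
cross product → J_v[:, 1] = (3.8637,-1.0353,0.0000)
J_ω[:, 1] = z_1
entry J[1][1] = -1.0353

-1.035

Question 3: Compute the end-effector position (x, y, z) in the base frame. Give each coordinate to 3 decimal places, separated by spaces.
after link 1: o_1 = (-1.5000, 2.5981, 3.0000)
after link 2: o_2 = (-2.5353, -1.2656, 5.0000)

-2.535 -1.266 5.000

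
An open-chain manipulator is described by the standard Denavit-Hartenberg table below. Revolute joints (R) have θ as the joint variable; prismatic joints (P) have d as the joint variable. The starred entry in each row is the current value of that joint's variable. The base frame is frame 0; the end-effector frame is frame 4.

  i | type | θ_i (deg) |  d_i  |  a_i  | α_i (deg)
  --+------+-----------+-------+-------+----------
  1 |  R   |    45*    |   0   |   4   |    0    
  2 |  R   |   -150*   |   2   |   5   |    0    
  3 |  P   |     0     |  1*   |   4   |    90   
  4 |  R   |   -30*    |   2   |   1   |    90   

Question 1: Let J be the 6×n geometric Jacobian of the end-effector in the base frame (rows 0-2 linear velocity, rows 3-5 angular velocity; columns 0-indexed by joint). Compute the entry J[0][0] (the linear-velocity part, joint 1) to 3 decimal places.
6.184

axis z_0 = ẑ; lever o_n−o_0 = (-1.6569,-6.1838,2.5000)
cross product → J_v[:, 0] = (6.1838,-1.6569,0.0000)
J_ω[:, 0] = z_0
entry J[0][0] = 6.1838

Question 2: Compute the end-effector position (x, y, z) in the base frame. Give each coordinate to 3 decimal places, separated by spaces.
after link 1: o_1 = (2.8284, 2.8284, 0.0000)
after link 2: o_2 = (1.5343, -2.0012, 2.0000)
after link 3: o_3 = (0.4991, -5.8649, 3.0000)
after link 4: o_4 = (-1.6569, -6.1838, 2.5000)

-1.657 -6.184 2.500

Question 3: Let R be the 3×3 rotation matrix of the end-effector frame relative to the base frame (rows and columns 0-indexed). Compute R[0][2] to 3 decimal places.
0.129

End-effector z-axis (col 2 of R) = (0.1294,0.4830,-0.8660)
R[0][2] = 0.1294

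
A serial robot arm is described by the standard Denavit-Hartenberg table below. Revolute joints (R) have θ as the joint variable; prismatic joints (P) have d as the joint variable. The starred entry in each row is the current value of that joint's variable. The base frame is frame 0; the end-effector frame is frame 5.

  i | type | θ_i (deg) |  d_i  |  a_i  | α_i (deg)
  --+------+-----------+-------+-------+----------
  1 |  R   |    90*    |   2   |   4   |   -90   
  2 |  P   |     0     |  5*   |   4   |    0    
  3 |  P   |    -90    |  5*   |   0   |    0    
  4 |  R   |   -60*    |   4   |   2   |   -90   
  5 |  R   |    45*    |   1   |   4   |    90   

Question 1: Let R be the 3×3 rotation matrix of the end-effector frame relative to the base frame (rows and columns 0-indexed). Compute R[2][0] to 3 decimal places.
End-effector x-axis (col 0 of R) = (0.7071,-0.6124,0.3536)
R[2][0] = 0.3536

0.354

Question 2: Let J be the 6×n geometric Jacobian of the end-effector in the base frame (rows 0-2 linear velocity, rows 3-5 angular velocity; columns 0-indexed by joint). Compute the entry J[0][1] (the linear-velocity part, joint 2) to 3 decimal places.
-1.000

prismatic axis z_1 = (-1.0000,0.0000,0.0000)
J_v[:, 1] = z_1; J_ω[:, 1] = (0,0,0)
entry J[0][1] = -1.0000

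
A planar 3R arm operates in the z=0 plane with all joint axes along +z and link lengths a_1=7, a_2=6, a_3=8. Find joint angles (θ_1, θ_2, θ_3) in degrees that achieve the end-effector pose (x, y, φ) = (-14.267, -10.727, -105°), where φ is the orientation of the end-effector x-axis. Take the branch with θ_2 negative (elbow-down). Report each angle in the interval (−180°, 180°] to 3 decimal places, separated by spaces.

wrist centre = target − a_3·(cos φ, sin φ) = (-12.1964, -2.9996)
cos θ_2 = (157.7509−7²−6²)/(2·7·6) = 0.8661; θ_2 = -29.9935° (elbow-down)
β = atan2(-2.9996,-12.1964) = -166.1829°; ψ = atan2(-2.9994,12.1965) = -13.8162°
θ_1 = β − ψ = -152.3667°
θ_3 = φ − θ_1 − θ_2 = 77.3602° (wrapped to (-180°,180°])

-152.367 -29.994 77.360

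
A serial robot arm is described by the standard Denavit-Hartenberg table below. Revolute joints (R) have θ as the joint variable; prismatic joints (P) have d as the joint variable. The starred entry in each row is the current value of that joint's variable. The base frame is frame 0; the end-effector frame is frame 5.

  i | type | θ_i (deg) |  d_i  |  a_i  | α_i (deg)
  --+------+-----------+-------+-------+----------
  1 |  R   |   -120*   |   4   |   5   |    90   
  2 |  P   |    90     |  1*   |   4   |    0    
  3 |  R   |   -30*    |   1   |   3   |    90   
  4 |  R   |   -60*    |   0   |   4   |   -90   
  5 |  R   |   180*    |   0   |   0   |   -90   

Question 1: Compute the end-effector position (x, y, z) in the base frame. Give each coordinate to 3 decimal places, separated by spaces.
-2.482 -7.227 12.330

after link 1: o_1 = (-2.5000, -4.3301, 4.0000)
after link 2: o_2 = (-3.3660, -3.8301, 8.0000)
after link 3: o_3 = (-4.9821, -4.6292, 10.5981)
after link 4: o_4 = (-2.4821, -7.2272, 12.3301)
after link 5: o_5 = (-2.4821, -7.2272, 12.3301)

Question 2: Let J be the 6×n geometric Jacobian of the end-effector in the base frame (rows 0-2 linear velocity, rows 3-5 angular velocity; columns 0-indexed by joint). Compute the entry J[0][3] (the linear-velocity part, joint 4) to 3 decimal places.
axis z_3 = (-0.4330,-0.7500,-0.5000); lever o_n−o_3 = (2.5000,-2.5981,1.7321)
cross product → J_v[:, 3] = (-2.5981,-0.5000,3.0000)
J_ω[:, 3] = z_3
entry J[0][3] = -2.5981

-2.598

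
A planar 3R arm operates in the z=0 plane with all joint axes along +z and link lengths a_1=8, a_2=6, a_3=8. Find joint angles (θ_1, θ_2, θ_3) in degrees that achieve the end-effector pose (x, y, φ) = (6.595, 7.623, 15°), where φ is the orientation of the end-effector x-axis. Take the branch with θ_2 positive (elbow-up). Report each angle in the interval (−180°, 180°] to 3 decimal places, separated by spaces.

53.056 135.005 -173.060

wrist centre = target − a_3·(cos φ, sin φ) = (-1.1324, 5.5524)
cos θ_2 = (32.1120−8²−6²)/(2·8·6) = -0.7072; θ_2 = 135.0048° (elbow-up)
β = atan2(5.5524,-1.1324) = 101.5272°; ψ = atan2(4.2423,3.7570) = 48.4716°
θ_1 = β − ψ = 53.0556°
θ_3 = φ − θ_1 − θ_2 = -173.0604° (wrapped to (-180°,180°])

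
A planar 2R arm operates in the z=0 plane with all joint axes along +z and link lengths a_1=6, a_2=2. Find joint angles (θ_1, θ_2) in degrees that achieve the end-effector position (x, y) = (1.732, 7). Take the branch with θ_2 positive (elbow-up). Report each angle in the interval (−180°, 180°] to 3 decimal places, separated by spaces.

cos θ_2 = (51.9998−6²−2²)/(2·6·2) = 0.5000; θ_2 = 60.0005° (elbow-up)
β = atan2(7.0000,1.7320) = 76.1025°; ψ = atan2(1.7321,7.0000) = 13.8980°
θ_1 = β − ψ = 62.2045°

62.205 60.000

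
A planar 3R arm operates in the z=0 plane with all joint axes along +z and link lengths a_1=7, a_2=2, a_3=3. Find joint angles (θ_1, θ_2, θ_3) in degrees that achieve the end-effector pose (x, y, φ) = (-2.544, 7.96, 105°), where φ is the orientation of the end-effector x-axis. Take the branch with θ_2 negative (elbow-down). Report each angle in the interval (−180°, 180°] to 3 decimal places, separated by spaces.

119.995 -150.004 135.009

wrist centre = target − a_3·(cos φ, sin φ) = (-1.7675, 5.0622)
cos θ_2 = (28.7503−7²−2²)/(2·7·2) = -0.8661; θ_2 = -150.0040° (elbow-down)
β = atan2(5.0622,-1.7675) = 109.2473°; ψ = atan2(-0.9999,5.2679) = -10.7473°
θ_1 = β − ψ = 119.9946°
θ_3 = φ − θ_1 − θ_2 = 135.0094° (wrapped to (-180°,180°])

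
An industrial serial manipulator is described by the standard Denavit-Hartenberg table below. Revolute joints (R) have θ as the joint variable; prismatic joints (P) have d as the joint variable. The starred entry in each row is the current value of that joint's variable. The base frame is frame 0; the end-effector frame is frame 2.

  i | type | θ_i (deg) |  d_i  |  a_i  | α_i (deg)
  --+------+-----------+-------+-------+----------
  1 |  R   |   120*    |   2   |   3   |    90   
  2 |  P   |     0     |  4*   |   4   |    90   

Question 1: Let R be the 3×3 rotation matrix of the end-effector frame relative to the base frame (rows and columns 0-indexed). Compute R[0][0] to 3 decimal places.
End-effector x-axis (col 0 of R) = (-0.5000,0.8660,0.0000)
R[0][0] = -0.5000

-0.500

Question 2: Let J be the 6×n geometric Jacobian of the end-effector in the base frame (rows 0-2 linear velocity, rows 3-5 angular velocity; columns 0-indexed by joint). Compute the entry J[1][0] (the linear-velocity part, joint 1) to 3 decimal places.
-0.036

axis z_0 = ẑ; lever o_n−o_0 = (-0.0359,8.0622,2.0000)
cross product → J_v[:, 0] = (-8.0622,-0.0359,0.0000)
J_ω[:, 0] = z_0
entry J[1][0] = -0.0359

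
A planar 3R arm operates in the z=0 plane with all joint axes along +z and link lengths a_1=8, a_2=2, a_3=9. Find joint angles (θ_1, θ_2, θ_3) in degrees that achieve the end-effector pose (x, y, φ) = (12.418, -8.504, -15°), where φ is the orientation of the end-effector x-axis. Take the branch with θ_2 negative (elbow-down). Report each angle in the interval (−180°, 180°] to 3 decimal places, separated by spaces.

wrist centre = target − a_3·(cos φ, sin φ) = (3.7247, -6.1746)
cos θ_2 = (51.9992−8²−2²)/(2·8·2) = -0.5000; θ_2 = -120.0017° (elbow-down)
β = atan2(-6.1746,3.7247) = -58.9007°; ψ = atan2(-1.7320,6.9999) = -13.8978°
θ_1 = β − ψ = -45.0030°
θ_3 = φ − θ_1 − θ_2 = 150.0046° (wrapped to (-180°,180°])

-45.003 -120.002 150.005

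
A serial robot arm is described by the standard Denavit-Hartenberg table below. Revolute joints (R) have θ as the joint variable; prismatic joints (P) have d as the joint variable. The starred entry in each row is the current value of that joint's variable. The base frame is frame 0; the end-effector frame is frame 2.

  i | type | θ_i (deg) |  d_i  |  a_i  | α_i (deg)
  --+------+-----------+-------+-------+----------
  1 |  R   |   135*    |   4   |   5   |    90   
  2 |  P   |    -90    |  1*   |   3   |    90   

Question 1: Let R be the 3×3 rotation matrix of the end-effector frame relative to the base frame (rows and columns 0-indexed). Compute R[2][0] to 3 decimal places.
-1.000

End-effector x-axis (col 0 of R) = (0.0000,0.0000,-1.0000)
R[2][0] = -1.0000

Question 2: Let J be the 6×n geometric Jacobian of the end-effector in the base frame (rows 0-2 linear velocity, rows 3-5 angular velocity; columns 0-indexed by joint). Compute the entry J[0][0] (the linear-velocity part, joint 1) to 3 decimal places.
-4.243

axis z_0 = ẑ; lever o_n−o_0 = (-2.8284,4.2426,1.0000)
cross product → J_v[:, 0] = (-4.2426,-2.8284,0.0000)
J_ω[:, 0] = z_0
entry J[0][0] = -4.2426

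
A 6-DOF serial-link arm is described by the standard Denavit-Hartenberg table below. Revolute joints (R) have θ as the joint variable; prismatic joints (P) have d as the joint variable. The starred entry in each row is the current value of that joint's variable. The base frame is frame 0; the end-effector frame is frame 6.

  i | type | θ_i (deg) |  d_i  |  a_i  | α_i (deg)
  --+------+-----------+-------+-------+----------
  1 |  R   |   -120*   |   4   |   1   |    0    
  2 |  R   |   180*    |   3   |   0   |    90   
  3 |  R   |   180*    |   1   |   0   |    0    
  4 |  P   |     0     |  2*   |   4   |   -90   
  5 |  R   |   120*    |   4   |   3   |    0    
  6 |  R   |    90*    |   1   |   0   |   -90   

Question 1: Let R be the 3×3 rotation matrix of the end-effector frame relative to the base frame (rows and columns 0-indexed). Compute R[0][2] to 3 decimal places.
0.500

End-effector z-axis (col 2 of R) = (0.5000,-0.8660,0.0000)
R[0][2] = 0.5000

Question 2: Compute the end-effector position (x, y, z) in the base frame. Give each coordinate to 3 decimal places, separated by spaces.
-1.402 -3.232 2.000

after link 1: o_1 = (-0.5000, -0.8660, 4.0000)
after link 2: o_2 = (-0.5000, -0.8660, 7.0000)
after link 3: o_3 = (0.3660, -1.3660, 7.0000)
after link 4: o_4 = (0.0981, -5.8301, 7.0000)
after link 5: o_5 = (-1.4019, -3.2321, 3.0000)
after link 6: o_6 = (-1.4019, -3.2321, 2.0000)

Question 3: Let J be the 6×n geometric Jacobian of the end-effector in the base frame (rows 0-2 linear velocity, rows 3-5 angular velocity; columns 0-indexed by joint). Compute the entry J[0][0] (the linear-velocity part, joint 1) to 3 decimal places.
3.232

axis z_0 = ẑ; lever o_n−o_0 = (-1.4019,-3.2321,2.0000)
cross product → J_v[:, 0] = (3.2321,-1.4019,0.0000)
J_ω[:, 0] = z_0
entry J[0][0] = 3.2321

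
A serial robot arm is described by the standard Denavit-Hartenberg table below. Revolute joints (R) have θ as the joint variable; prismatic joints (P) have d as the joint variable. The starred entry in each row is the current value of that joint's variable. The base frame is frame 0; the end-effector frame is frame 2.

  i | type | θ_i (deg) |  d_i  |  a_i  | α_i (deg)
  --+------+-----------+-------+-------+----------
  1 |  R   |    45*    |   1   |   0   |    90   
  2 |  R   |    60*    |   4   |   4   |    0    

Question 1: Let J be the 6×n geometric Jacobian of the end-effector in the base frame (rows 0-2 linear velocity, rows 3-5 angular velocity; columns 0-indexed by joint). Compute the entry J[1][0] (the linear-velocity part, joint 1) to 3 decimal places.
axis z_0 = ẑ; lever o_n−o_0 = (4.2426,-1.4142,4.4641)
cross product → J_v[:, 0] = (1.4142,4.2426,-0.0000)
J_ω[:, 0] = z_0
entry J[1][0] = 4.2426

4.243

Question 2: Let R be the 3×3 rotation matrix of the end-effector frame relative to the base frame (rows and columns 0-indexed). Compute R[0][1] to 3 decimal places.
-0.612

End-effector y-axis (col 1 of R) = (-0.6124,-0.6124,0.5000)
R[0][1] = -0.6124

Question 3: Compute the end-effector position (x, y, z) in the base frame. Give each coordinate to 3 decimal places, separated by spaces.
after link 1: o_1 = (0.0000, 0.0000, 1.0000)
after link 2: o_2 = (4.2426, -1.4142, 4.4641)

4.243 -1.414 4.464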